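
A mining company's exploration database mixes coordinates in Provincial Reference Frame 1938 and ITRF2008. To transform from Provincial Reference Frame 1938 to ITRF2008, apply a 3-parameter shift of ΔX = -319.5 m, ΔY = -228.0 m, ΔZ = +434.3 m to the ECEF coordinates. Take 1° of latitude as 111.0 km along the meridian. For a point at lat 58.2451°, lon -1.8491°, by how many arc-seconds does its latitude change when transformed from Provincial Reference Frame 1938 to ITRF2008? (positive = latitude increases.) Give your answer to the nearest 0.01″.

Δφ = 16.02″

sin φ = 0.850307, cos φ = 0.526287, sin λ = -0.032267, cos λ = 0.999479.
North component: ΔN = −sin φ cos λ·ΔX − sin φ sin λ·ΔY + cos φ·ΔZ = −(0.850307)(0.999479)(-319.5) − (0.850307)(-0.032267)(-228.0) + (0.526287)(434.3) = 493.84 m.
1° of latitude spans 111000 m, so Δφ = 493.84 / 111000 × 3600 = 16.017″.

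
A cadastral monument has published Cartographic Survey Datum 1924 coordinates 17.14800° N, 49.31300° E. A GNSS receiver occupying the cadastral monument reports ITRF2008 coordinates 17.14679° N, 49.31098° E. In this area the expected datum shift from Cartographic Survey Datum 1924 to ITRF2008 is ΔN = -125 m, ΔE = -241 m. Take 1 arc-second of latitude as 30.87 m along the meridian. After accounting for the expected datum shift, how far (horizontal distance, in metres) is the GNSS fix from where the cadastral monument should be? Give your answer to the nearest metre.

Observed coordinate differences: Δφ = -0.00121°, Δλ = -0.00202°.
Converting to metres (1° lat = 111132 m, cos φ = 0.955546): observed ΔN = -134.5 m, observed ΔE = -214.5 m.
Subtracting the expected shift leaves a residual of -134.5 − (-125) = -9.5 m north and -214.5 − (-241) = 26.5 m east.
Residual distance = √((-9.5)² + 26.5²) = 28.1 m.

28 m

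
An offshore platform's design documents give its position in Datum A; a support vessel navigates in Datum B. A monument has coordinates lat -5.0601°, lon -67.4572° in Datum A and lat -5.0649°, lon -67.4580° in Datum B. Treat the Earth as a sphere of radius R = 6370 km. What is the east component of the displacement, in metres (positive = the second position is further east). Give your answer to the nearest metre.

ΔE = -89 m

Δφ = -5.0649° − -5.0601° = -0.0048°; Δλ = -67.4580° − -67.4572° = -0.0008°.
1° along a meridian = πR/180 = 111177 m.
ΔN = Δφ × 111177 = -533.7 m; ΔE = Δλ × 111177 × cos(-5.0601°) = -0.0008 × 111177 × 0.996103 = -88.6 m.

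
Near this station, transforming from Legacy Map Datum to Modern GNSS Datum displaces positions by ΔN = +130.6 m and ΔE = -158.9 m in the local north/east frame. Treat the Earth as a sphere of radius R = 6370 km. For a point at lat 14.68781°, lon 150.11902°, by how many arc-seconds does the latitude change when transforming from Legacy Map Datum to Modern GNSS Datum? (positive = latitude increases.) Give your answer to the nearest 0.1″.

On a sphere of radius R, 1 rad of latitude = R, so Δφ = ΔN / R = 130.6 / 6370000 = 2.0502e-05 rad = 4.229″.

Δφ = 4.2″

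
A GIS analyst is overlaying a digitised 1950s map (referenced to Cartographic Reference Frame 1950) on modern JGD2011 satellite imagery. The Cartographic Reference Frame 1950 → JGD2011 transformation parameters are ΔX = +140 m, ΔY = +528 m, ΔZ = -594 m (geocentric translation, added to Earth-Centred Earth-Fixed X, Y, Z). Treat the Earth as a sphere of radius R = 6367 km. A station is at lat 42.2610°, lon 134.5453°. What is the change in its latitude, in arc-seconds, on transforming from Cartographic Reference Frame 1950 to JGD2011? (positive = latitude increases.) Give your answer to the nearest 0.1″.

sin φ = 0.672509, cos φ = 0.740089, sin λ = 0.712696, cos λ = -0.701473.
North component: ΔN = −sin φ cos λ·ΔX − sin φ sin λ·ΔY + cos φ·ΔZ = −(0.672509)(-0.701473)(140) − (0.672509)(0.712696)(528) + (0.740089)(-594) = -626.64 m.
1° of latitude spans πR/180 = 111125 m, so Δφ = -626.64 / 111125 × 3600 = -20.300″.

Δφ = -20.3″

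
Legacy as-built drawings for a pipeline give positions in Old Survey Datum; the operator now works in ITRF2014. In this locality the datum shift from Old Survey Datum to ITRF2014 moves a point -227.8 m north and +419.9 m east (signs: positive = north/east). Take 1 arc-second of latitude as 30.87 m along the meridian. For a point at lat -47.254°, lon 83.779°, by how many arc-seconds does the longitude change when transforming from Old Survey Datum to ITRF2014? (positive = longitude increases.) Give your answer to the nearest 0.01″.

At latitude -47.254°, cos φ = 0.678749.
1″ of longitude at this latitude = 30.87 × cos φ = 20.9530 m, so Δλ = 419.9 / 20.9530 = 20.040″.

Δλ = 20.04″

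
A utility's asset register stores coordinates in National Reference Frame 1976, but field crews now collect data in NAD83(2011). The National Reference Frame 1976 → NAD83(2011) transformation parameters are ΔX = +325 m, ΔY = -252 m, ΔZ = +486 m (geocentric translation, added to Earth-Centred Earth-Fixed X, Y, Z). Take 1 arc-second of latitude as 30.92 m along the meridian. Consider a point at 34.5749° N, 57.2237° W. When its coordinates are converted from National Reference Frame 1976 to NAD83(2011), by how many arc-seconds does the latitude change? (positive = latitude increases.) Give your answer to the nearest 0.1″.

sin φ = 0.567483, cos φ = 0.823385, sin λ = -0.840791, cos λ = 0.541360.
North component: ΔN = −sin φ cos λ·ΔX − sin φ sin λ·ΔY + cos φ·ΔZ = −(0.567483)(0.541360)(325) − (0.567483)(-0.840791)(-252) + (0.823385)(486) = 180.08 m.
1° of latitude spans 3600 × 30.92 = 111312 m, so Δφ = 180.08 / 111312 × 3600 = 5.824″.

Δφ = 5.8″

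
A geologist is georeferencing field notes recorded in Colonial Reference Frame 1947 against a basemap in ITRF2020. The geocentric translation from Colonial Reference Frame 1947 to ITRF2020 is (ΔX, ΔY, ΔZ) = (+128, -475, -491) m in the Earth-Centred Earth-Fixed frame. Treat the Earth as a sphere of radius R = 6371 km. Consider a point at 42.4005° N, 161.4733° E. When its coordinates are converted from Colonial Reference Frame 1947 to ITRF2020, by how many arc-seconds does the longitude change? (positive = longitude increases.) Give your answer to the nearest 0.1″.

sin φ = 0.674309, cos φ = 0.738449, sin λ = 0.317747, cos λ = -0.948176.
East component: ΔE = −sin λ·ΔX + cos λ·ΔY = −(0.317747)(128) + (-0.948176)(-475) = 409.71 m.
1° of latitude spans πR/180 = 111195 m; at latitude φ, 1° of longitude spans that × cos φ = 82111.8 m, so Δλ = 409.71 / 82111.8 × 3600 = 17.963″.

Δλ = 18.0″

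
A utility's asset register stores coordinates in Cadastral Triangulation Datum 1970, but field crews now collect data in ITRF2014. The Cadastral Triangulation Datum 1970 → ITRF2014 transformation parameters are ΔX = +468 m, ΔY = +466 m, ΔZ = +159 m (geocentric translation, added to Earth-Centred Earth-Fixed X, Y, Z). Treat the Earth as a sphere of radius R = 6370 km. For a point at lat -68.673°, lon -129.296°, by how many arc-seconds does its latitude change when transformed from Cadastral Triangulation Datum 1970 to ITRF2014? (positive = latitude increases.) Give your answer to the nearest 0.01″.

Δφ = -17.95″

sin φ = -0.931520, cos φ = 0.363690, sin λ = -0.773884, cos λ = -0.633327.
North component: ΔN = −sin φ cos λ·ΔX − sin φ sin λ·ΔY + cos φ·ΔZ = −(-0.931520)(-0.633327)(468) − (-0.931520)(-0.773884)(466) + (0.363690)(159) = -554.21 m.
1° of latitude spans πR/180 = 111177 m, so Δφ = -554.21 / 111177 × 3600 = -17.946″.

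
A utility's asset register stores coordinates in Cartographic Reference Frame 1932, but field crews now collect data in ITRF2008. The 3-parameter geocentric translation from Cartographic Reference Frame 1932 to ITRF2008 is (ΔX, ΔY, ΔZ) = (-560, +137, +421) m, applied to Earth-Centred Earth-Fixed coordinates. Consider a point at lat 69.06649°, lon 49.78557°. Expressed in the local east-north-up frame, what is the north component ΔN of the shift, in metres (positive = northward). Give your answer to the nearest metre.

ΔN = 390 m

At φ = 69.06649°, λ = 49.78557°: sin φ = 0.933996, cos φ = 0.357284, sin λ = 0.763633, cos λ = 0.645650.
ΔN = −sin φ cos λ·ΔX − sin φ sin λ·ΔY + cos φ·ΔZ = −(0.933996)(0.645650)(-560) − (0.933996)(0.763633)(137) + (0.357284)(421) = 390.40 m.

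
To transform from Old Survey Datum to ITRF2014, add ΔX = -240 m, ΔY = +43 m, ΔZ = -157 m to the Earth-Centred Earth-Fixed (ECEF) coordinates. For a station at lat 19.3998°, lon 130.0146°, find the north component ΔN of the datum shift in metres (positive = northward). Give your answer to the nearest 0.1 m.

The local north axis is (−sin φ cos λ, −sin φ sin λ, cos φ), giving ΔN = -51.257 − 10.939 − 148.086 = -210.28 m.

ΔN = -210.3 m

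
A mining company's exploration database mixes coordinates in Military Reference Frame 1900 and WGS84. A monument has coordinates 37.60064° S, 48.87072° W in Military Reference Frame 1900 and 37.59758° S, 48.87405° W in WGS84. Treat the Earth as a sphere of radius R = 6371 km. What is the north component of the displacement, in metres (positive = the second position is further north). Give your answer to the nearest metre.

Δφ = -37.59758° − -37.60064° = +0.00306°; Δλ = -48.87405° − -48.87072° = -0.00333°.
1° along a meridian = πR/180 = 111195 m.
ΔN = Δφ × 111195 = 340.3 m; ΔE = Δλ × 111195 × cos(-37.60064°) = -0.00333 × 111195 × 0.792283 = -293.4 m.

ΔN = 340 m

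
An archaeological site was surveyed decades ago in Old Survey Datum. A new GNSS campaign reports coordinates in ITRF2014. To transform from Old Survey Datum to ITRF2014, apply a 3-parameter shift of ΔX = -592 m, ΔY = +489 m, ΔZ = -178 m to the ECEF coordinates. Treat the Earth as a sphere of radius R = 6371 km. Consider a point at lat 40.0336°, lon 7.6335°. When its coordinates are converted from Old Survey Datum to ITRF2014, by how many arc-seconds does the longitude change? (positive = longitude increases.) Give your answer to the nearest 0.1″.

sin φ = 0.643237, cos φ = 0.765667, sin λ = 0.132836, cos λ = 0.991138.
East component: ΔE = −sin λ·ΔX + cos λ·ΔY = −(0.132836)(-592) + (0.991138)(489) = 563.31 m.
1° of latitude spans πR/180 = 111195 m; at latitude φ, 1° of longitude spans that × cos φ = 85138.3 m, so Δλ = 563.31 / 85138.3 × 3600 = 23.819″.

Δλ = 23.8″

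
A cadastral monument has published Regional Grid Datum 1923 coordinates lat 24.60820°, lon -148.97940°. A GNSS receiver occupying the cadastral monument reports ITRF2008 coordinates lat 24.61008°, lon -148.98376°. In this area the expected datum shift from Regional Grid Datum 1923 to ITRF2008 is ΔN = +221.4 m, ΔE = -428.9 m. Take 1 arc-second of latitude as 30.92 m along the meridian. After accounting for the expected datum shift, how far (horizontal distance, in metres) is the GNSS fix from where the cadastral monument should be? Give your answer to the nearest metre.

17 m

Observed coordinate differences: Δφ = +0.00188°, Δλ = -0.00436°.
Converting to metres (1° lat = 111312 m, cos φ = 0.909177): observed ΔN = 209.3 m, observed ΔE = -441.2 m.
Subtracting the expected shift leaves a residual of 209.3 − (221.4) = -12.1 m north and -441.2 − (-428.9) = -12.3 m east.
Residual distance = √((-12.1)² + (-12.3)²) = 17.3 m.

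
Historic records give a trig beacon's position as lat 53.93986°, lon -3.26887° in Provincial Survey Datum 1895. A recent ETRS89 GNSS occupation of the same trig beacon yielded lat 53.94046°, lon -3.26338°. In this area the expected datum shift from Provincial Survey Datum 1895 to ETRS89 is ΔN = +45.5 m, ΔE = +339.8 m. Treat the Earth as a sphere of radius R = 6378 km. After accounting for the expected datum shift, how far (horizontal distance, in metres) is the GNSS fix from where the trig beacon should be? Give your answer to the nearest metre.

Observed coordinate differences: Δφ = +0.00060°, Δλ = +0.00549°.
Converting to metres (1° lat = 111317 m, cos φ = 0.588634): observed ΔN = 66.8 m, observed ΔE = 359.7 m.
Subtracting the expected shift leaves a residual of 66.8 − (45.5) = 21.3 m north and 359.7 − (339.8) = 19.9 m east.
Residual distance = √(21.3² + 19.9²) = 29.2 m.

29 m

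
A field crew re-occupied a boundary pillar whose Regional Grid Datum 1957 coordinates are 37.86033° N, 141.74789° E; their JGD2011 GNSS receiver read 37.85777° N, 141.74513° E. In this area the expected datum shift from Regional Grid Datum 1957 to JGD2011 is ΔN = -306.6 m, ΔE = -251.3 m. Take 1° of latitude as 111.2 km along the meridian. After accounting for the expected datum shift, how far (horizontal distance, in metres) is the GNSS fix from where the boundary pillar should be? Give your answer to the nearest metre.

Observed coordinate differences: Δφ = -0.00256°, Δλ = -0.00276°.
Converting to metres (1° lat = 111200 m, cos φ = 0.789509): observed ΔN = -284.7 m, observed ΔE = -242.3 m.
Subtracting the expected shift leaves a residual of -284.7 − (-306.6) = 21.9 m north and -242.3 − (-251.3) = 9.0 m east.
Residual distance = √(21.9² + 9.0²) = 23.7 m.

24 m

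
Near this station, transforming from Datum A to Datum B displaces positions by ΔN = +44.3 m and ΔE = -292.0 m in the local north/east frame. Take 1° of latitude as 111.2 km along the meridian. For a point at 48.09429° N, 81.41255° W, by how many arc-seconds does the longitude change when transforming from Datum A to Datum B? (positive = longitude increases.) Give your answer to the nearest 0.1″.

Δλ = -14.2″

At latitude 48.09429°, cos φ = 0.667907.
1° of longitude at this latitude = 111.2 × cos φ = 74.27 km, so Δλ = -292.0 / 74271.2 = -0.0039315° = -14.154″.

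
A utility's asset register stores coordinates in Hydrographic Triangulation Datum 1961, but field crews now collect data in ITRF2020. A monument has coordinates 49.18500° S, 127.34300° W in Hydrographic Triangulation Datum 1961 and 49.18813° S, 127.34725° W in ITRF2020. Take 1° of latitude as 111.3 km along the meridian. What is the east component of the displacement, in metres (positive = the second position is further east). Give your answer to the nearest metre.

ΔE = -309 m

Δφ = -49.18813° − -49.18500° = -0.00313°; Δλ = -127.34725° − -127.34300° = -0.00425°.
ΔN = Δφ × 111300 = -348.4 m; ΔE = Δλ × 111300 × cos(-49.18500°) = -0.00425 × 111300 × 0.653619 = -309.2 m.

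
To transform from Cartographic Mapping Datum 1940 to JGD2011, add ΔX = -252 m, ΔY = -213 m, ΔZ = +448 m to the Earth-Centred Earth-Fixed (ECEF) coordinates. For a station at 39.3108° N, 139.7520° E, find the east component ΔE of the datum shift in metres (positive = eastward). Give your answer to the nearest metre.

ΔE = 325 m

The local east axis at (φ, λ) is (−sin λ, cos λ, 0), so ΔE = −sin(139.7520°)·(-252) + cos(139.7520°)·(-213) = 325.39 m.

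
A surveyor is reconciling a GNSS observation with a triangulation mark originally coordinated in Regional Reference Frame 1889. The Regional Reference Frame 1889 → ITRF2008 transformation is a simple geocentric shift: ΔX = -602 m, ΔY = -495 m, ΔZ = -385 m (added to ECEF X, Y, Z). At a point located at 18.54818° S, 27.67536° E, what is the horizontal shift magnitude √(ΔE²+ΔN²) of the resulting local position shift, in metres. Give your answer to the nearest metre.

628 m

At φ = -18.54818°, λ = 27.67536°: sin φ = -0.318102, cos φ = 0.948056, sin λ = 0.464461, cos λ = 0.885593.
ΔE = −sin λ·ΔX + cos λ·ΔY = −(0.464461)·(-602) + (0.885593)·(-495) = -158.76 m.
ΔN = −sin φ cos λ·ΔX − sin φ sin λ·ΔY + cos φ·ΔZ = −(-0.318102)(0.885593)(-602) − (-0.318102)(0.464461)(-495) + (0.948056)(-385) = -607.72 m.
Horizontal magnitude = √(ΔE² + ΔN²) = √((-158.76)² + (-607.72)²) = 628.12 m.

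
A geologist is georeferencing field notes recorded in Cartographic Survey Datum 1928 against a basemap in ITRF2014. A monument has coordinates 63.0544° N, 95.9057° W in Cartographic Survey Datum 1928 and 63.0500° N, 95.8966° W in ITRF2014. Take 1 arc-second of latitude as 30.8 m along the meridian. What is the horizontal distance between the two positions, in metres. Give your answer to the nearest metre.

669 m

Δφ = 63.0500° − 63.0544° = -0.0044°; Δλ = -95.8966° − -95.9057° = +0.0091°.
1° of latitude = 3600 × 30.80 = 110880 m.
ΔN = Δφ × 110880 = -487.9 m; ΔE = Δλ × 110880 × cos(63.0544°) = +0.0091 × 110880 × 0.453144 = 457.2 m.
Distance = √(ΔE² + ΔN²) = √(457.2² + (-487.9)²) = 668.6 m.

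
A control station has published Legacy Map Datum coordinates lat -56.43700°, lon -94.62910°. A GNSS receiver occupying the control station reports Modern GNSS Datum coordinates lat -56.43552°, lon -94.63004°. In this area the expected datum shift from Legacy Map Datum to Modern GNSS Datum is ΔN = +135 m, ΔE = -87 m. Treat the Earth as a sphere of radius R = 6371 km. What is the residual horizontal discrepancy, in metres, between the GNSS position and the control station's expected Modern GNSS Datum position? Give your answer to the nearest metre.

42 m

Observed coordinate differences: Δφ = +0.00148°, Δλ = -0.00094°.
Converting to metres (1° lat = 111195 m, cos φ = 0.552854): observed ΔN = 164.6 m, observed ΔE = -57.8 m.
Subtracting the expected shift leaves a residual of 164.6 − (135) = 29.6 m north and -57.8 − (-87) = 29.2 m east.
Residual distance = √(29.6² + 29.2²) = 41.6 m.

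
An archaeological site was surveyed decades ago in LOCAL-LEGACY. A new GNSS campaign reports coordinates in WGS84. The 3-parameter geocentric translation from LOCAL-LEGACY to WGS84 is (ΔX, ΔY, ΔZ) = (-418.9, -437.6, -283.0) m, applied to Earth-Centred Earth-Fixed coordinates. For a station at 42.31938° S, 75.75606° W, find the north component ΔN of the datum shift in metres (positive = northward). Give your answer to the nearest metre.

At φ = -42.31938°, λ = -75.75606°: sin φ = -0.673263, cos φ = 0.739403, sin λ = -0.969257, cos λ = 0.246051.
ΔN = −sin φ cos λ·ΔX − sin φ sin λ·ΔY + cos φ·ΔZ = −(-0.673263)(0.246051)(-418.9) − (-0.673263)(-0.969257)(-437.6) + (0.739403)(-283.0) = 6.92 m.

ΔN = 7 m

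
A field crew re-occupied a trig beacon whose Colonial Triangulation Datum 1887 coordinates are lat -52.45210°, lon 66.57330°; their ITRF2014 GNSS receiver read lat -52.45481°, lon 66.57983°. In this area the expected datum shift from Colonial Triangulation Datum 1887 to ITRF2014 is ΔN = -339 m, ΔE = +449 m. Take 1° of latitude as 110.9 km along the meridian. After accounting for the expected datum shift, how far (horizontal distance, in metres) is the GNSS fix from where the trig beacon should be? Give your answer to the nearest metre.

39 m

Observed coordinate differences: Δφ = -0.00271°, Δλ = +0.00653°.
Converting to metres (1° lat = 110900 m, cos φ = 0.609424): observed ΔN = -300.5 m, observed ΔE = 441.3 m.
Subtracting the expected shift leaves a residual of -300.5 − (-339) = 38.5 m north and 441.3 − (449) = -7.7 m east.
Residual distance = √(38.5² + (-7.7)²) = 39.2 m.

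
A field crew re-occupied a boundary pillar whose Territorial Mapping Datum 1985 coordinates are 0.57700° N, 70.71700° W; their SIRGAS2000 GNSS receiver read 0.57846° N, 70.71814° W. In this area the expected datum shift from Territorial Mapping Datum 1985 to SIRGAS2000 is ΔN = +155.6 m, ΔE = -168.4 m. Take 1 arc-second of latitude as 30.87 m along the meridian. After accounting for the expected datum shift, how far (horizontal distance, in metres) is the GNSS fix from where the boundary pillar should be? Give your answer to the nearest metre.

Observed coordinate differences: Δφ = +0.00146°, Δλ = -0.00114°.
Converting to metres (1° lat = 111132 m, cos φ = 0.999949): observed ΔN = 162.3 m, observed ΔE = -126.7 m.
Subtracting the expected shift leaves a residual of 162.3 − (155.6) = 6.7 m north and -126.7 − (-168.4) = 41.7 m east.
Residual distance = √(6.7² + 41.7²) = 42.2 m.

42 m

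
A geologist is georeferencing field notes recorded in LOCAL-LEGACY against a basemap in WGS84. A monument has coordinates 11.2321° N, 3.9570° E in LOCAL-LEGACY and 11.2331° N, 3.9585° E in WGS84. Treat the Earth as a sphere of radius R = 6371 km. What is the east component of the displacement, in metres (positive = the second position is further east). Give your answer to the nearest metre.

Δφ = 11.2331° − 11.2321° = +0.0010°; Δλ = 3.9585° − 3.9570° = +0.0015°.
1° along a meridian = πR/180 = 111195 m.
ΔN = Δφ × 111195 = 111.2 m; ΔE = Δλ × 111195 × cos(11.2321°) = +0.0015 × 111195 × 0.980846 = 163.6 m.

ΔE = 164 m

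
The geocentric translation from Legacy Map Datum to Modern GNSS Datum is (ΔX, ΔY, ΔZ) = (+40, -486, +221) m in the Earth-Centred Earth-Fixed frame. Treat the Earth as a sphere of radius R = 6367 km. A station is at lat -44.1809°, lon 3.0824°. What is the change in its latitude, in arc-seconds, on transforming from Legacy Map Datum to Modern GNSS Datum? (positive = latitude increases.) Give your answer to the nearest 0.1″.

sin φ = -0.696926, cos φ = 0.717143, sin λ = 0.053772, cos λ = 0.998553.
North component: ΔN = −sin φ cos λ·ΔX − sin φ sin λ·ΔY + cos φ·ΔZ = −(-0.696926)(0.998553)(40) − (-0.696926)(0.053772)(-486) + (0.717143)(221) = 168.11 m.
1° of latitude spans πR/180 = 111125 m, so Δφ = 168.11 / 111125 × 3600 = 5.446″.

Δφ = 5.4″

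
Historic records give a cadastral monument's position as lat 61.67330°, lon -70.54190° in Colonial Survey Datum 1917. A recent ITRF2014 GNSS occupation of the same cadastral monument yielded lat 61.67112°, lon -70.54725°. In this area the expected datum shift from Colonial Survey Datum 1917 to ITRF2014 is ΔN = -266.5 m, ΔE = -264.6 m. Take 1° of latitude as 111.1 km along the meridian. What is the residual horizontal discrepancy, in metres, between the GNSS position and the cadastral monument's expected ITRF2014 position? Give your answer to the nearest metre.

30 m

Observed coordinate differences: Δφ = -0.00218°, Δλ = -0.00535°.
Converting to metres (1° lat = 111100 m, cos φ = 0.474498): observed ΔN = -242.2 m, observed ΔE = -282.0 m.
Subtracting the expected shift leaves a residual of -242.2 − (-266.5) = 24.3 m north and -282.0 − (-264.6) = -17.4 m east.
Residual distance = √(24.3² + (-17.4)²) = 29.9 m.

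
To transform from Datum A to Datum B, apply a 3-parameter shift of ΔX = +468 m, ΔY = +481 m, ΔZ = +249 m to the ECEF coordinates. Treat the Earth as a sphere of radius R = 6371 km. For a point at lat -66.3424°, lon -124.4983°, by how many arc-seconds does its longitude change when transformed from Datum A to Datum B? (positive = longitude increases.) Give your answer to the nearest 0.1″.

sin φ = -0.915960, cos φ = 0.401270, sin λ = -0.824143, cos λ = -0.566382.
East component: ΔE = −sin λ·ΔX + cos λ·ΔY = −(-0.824143)(468) + (-0.566382)(481) = 113.27 m.
1° of latitude spans πR/180 = 111195 m; at latitude φ, 1° of longitude spans that × cos φ = 44619.2 m, so Δλ = 113.27 / 44619.2 × 3600 = 9.139″.

Δλ = 9.1″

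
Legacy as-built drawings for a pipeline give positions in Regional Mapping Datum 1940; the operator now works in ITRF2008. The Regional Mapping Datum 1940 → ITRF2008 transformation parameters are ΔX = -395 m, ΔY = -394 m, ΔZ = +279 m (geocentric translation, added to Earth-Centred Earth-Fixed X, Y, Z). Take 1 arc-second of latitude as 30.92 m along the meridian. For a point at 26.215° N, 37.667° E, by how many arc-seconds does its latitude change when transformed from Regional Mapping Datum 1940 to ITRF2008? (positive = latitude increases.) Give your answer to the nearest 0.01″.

sin φ = 0.441741, cos φ = 0.897143, sin λ = 0.611071, cos λ = 0.791576.
North component: ΔN = −sin φ cos λ·ΔX − sin φ sin λ·ΔY + cos φ·ΔZ = −(0.441741)(0.791576)(-395) − (0.441741)(0.611071)(-394) + (0.897143)(279) = 494.78 m.
1° of latitude spans 3600 × 30.92 = 111312 m, so Δφ = 494.78 / 111312 × 3600 = 16.002″.

Δφ = 16.00″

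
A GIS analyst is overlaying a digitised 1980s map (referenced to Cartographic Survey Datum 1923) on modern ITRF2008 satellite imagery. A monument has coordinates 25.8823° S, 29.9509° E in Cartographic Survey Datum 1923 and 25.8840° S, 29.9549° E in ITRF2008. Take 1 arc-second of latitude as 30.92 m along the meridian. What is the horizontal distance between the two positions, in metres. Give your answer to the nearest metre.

443 m

Δφ = -25.8840° − -25.8823° = -0.0017°; Δλ = 29.9549° − 29.9509° = +0.0040°.
1° of latitude = 3600 × 30.92 = 111312 m.
ΔN = Δφ × 111312 = -189.2 m; ΔE = Δλ × 111312 × cos(-25.8823°) = +0.0040 × 111312 × 0.899693 = 400.6 m.
Distance = √(ΔE² + ΔN²) = √(400.6² + (-189.2)²) = 443.0 m.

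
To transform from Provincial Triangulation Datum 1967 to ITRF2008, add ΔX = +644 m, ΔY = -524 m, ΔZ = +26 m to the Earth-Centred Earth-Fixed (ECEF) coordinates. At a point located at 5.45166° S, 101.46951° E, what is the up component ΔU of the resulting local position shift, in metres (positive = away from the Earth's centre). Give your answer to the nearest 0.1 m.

ΔU = -641.2 m

At φ = -5.45166°, λ = 101.46951°: sin φ = -0.095006, cos φ = 0.995477, sin λ = 0.980031, cos λ = -0.198846.
ΔU = cos φ cos λ·ΔX + cos φ sin λ·ΔY + sin φ·ΔZ = (0.995477)(-0.198846)(644) + (0.995477)(0.980031)(-524) + (-0.095006)(26) = -641.16 m.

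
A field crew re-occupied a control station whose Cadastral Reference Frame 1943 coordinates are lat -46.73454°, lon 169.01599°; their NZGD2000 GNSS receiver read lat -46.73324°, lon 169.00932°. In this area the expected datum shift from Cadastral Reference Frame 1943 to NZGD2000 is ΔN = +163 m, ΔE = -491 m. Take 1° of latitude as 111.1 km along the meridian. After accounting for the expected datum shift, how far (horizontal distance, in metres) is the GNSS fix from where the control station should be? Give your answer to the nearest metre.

Observed coordinate differences: Δφ = +0.00130°, Δλ = -0.00667°.
Converting to metres (1° lat = 111100 m, cos φ = 0.685380): observed ΔN = 144.4 m, observed ΔE = -507.9 m.
Subtracting the expected shift leaves a residual of 144.4 − (163) = -18.6 m north and -507.9 − (-491) = -16.9 m east.
Residual distance = √((-18.6)² + (-16.9)²) = 25.1 m.

25 m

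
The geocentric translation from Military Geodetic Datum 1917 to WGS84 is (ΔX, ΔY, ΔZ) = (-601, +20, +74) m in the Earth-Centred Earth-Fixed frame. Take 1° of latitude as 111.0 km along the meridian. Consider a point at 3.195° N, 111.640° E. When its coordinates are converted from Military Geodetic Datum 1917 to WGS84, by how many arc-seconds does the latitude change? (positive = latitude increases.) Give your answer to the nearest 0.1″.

sin φ = 0.055734, cos φ = 0.998446, sin λ = 0.929519, cos λ = -0.368774.
North component: ΔN = −sin φ cos λ·ΔX − sin φ sin λ·ΔY + cos φ·ΔZ = −(0.055734)(-0.368774)(-601) − (0.055734)(0.929519)(20) + (0.998446)(74) = 60.50 m.
1° of latitude spans 111000 m, so Δφ = 60.50 / 111000 × 3600 = 1.962″.

Δφ = 2.0″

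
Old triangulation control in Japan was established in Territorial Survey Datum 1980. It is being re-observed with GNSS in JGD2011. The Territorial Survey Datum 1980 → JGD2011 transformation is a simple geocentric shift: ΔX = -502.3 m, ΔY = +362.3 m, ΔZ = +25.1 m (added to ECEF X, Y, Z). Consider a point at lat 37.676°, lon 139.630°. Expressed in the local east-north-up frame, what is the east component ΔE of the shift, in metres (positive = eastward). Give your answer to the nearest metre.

At φ = 37.676°, λ = 139.630°: sin φ = 0.611196, cos φ = 0.791480, sin λ = 0.647721, cos λ = -0.761878.
ΔE = −sin λ·ΔX + cos λ·ΔY = −(0.647721)·(-502.3) + (-0.761878)·(362.3) = 49.32 m.

ΔE = 49 m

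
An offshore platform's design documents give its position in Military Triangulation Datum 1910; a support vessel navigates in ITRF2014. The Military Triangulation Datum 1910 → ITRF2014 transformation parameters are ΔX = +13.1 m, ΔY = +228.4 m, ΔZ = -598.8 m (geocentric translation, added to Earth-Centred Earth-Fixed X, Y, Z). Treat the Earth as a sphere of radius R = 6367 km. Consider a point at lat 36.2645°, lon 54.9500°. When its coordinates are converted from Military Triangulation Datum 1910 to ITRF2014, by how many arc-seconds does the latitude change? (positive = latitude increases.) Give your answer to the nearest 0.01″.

sin φ = 0.591514, cos φ = 0.806295, sin λ = 0.818651, cos λ = 0.574291.
North component: ΔN = −sin φ cos λ·ΔX − sin φ sin λ·ΔY + cos φ·ΔZ = −(0.591514)(0.574291)(13.1) − (0.591514)(0.818651)(228.4) + (0.806295)(-598.8) = -597.86 m.
1° of latitude spans πR/180 = 111125 m, so Δφ = -597.86 / 111125 × 3600 = -19.368″.

Δφ = -19.37″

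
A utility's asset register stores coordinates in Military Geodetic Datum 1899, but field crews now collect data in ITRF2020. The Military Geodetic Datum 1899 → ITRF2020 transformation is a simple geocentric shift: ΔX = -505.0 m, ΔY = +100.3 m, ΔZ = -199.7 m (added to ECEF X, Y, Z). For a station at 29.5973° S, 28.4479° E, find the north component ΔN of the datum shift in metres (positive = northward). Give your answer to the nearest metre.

At φ = -29.5973°, λ = 28.4479°: sin φ = -0.493901, cos φ = 0.869518, sin λ = 0.476359, cos λ = 0.879251.
ΔN = −sin φ cos λ·ΔX − sin φ sin λ·ΔY + cos φ·ΔZ = −(-0.493901)(0.879251)(-505.0) − (-0.493901)(0.476359)(100.3) + (0.869518)(-199.7) = -369.35 m.

ΔN = -369 m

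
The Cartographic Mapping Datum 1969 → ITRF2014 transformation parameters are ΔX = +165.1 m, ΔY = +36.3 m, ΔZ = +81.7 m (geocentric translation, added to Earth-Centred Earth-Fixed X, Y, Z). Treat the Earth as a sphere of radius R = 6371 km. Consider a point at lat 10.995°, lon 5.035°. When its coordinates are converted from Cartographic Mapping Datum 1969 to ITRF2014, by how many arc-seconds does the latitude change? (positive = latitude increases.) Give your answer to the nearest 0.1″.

Δφ = 1.6″

sin φ = 0.190723, cos φ = 0.981644, sin λ = 0.087764, cos λ = 0.996141.
North component: ΔN = −sin φ cos λ·ΔX − sin φ sin λ·ΔY + cos φ·ΔZ = −(0.190723)(0.996141)(165.1) − (0.190723)(0.087764)(36.3) + (0.981644)(81.7) = 48.23 m.
1° of latitude spans πR/180 = 111195 m, so Δφ = 48.23 / 111195 × 3600 = 1.561″.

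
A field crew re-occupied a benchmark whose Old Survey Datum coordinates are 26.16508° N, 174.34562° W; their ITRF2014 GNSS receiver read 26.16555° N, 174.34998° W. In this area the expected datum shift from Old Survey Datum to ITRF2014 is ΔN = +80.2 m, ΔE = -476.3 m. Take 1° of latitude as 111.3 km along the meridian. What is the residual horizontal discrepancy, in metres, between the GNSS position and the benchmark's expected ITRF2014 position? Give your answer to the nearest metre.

Observed coordinate differences: Δφ = +0.00047°, Δλ = -0.00436°.
Converting to metres (1° lat = 111300 m, cos φ = 0.897527): observed ΔN = 52.3 m, observed ΔE = -435.5 m.
Subtracting the expected shift leaves a residual of 52.3 − (80.2) = -27.9 m north and -435.5 − (-476.3) = 40.8 m east.
Residual distance = √((-27.9)² + 40.8²) = 49.4 m.

49 m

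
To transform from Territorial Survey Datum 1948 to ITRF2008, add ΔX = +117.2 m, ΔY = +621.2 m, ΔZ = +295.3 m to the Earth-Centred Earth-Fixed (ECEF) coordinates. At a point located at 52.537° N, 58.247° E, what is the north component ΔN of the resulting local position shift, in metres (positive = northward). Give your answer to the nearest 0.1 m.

ΔN = -288.6 m

At φ = 52.537°, λ = 58.247°: sin φ = 0.793746, cos φ = 0.608249, sin λ = 0.850325, cos λ = 0.526258.
ΔN = −sin φ cos λ·ΔX − sin φ sin λ·ΔY + cos φ·ΔZ = −(0.793746)(0.526258)(117.2) − (0.793746)(0.850325)(621.2) + (0.608249)(295.3) = -288.61 m.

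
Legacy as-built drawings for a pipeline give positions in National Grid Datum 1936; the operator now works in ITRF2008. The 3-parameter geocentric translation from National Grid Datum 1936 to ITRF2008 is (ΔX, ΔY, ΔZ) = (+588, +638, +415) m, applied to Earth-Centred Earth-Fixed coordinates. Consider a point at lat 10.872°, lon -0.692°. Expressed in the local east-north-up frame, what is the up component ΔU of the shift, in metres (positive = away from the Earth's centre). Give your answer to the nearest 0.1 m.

ΔU = 648.1 m

The local up (radial) axis is (cos φ cos λ, cos φ sin λ, sin φ), giving ΔU = 577.404 − 7.567 + 78.275 = 648.11 m.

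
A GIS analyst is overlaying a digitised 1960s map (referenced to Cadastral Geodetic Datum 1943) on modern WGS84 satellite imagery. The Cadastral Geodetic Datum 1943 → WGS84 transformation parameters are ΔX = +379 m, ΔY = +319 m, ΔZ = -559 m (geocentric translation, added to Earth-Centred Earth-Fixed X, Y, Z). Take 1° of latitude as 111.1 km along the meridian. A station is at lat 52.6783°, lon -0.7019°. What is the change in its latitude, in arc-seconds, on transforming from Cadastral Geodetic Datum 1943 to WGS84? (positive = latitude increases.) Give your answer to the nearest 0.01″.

sin φ = 0.795244, cos φ = 0.606290, sin λ = -0.012250, cos λ = 0.999925.
North component: ΔN = −sin φ cos λ·ΔX − sin φ sin λ·ΔY + cos φ·ΔZ = −(0.795244)(0.999925)(379) − (0.795244)(-0.012250)(319) + (0.606290)(-559) = -637.18 m.
1° of latitude spans 111100 m, so Δφ = -637.18 / 111100 × 3600 = -20.647″.

Δφ = -20.65″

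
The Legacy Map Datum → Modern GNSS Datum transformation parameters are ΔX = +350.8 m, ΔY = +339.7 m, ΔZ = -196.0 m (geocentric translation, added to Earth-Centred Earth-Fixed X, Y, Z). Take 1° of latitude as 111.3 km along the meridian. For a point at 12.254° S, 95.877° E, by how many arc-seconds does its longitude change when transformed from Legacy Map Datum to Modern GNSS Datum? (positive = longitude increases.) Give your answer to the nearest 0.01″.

sin φ = -0.212246, cos φ = 0.977216, sin λ = 0.994744, cos λ = -0.102393.
East component: ΔE = −sin λ·ΔX + cos λ·ΔY = −(0.994744)(350.8) + (-0.102393)(339.7) = -383.74 m.
1° of latitude spans 111300 m; at latitude φ, 1° of longitude spans that × cos φ = 108764.2 m, so Δλ = -383.74 / 108764.2 × 3600 = -12.701″.

Δλ = -12.70″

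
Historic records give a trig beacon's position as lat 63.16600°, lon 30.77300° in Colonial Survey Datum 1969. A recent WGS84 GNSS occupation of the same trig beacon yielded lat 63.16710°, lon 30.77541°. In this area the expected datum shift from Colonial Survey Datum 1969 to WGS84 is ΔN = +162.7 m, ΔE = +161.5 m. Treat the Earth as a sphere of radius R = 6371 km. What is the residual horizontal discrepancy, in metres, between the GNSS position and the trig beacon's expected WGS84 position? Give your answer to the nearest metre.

Observed coordinate differences: Δφ = +0.00110°, Δλ = +0.00241°.
Converting to metres (1° lat = 111195 m, cos φ = 0.451407): observed ΔN = 122.3 m, observed ΔE = 121.0 m.
Subtracting the expected shift leaves a residual of 122.3 − (162.7) = -40.4 m north and 121.0 − (161.5) = -40.5 m east.
Residual distance = √((-40.4)² + (-40.5)²) = 57.2 m.

57 m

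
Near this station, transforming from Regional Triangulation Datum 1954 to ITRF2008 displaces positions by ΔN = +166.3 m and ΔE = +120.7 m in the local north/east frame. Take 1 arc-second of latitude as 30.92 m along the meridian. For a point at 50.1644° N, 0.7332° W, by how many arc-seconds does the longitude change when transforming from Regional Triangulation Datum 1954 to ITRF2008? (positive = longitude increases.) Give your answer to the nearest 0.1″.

At latitude 50.1644°, cos φ = 0.640587.
1″ of longitude at this latitude = 30.92 × cos φ = 19.8069 m, so Δλ = 120.7 / 19.8069 = 6.094″.

Δλ = 6.1″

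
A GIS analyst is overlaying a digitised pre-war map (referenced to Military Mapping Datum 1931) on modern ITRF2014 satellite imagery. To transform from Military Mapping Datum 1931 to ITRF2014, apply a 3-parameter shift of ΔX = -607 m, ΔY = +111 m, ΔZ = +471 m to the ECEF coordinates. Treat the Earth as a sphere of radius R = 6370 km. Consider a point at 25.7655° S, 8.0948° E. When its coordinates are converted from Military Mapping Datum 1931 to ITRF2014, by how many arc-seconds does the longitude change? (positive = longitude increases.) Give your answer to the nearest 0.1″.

Δλ = 7.0″

sin φ = -0.434689, cos φ = 0.900581, sin λ = 0.140811, cos λ = 0.990036.
East component: ΔE = −sin λ·ΔX + cos λ·ΔY = −(0.140811)(-607) + (0.990036)(111) = 195.37 m.
1° of latitude spans πR/180 = 111177 m; at latitude φ, 1° of longitude spans that × cos φ = 100124.3 m, so Δλ = 195.37 / 100124.3 × 3600 = 7.024″.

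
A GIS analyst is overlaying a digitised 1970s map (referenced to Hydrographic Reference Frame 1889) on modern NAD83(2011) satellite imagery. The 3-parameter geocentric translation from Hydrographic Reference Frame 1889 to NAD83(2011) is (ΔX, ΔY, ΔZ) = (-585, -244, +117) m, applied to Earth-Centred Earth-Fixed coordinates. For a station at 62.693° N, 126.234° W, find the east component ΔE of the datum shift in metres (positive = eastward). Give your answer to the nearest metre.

The local east axis at (φ, λ) is (−sin λ, cos λ, 0), so ΔE = −sin(-126.234°)·(-585) + cos(-126.234°)·(-244) = -327.64 m.

ΔE = -328 m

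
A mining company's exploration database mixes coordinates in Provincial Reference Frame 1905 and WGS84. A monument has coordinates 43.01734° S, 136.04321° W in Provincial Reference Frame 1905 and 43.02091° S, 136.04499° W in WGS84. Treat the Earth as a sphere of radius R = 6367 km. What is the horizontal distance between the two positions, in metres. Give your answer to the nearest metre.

Δφ = -43.02091° − -43.01734° = -0.00357°; Δλ = -136.04499° − -136.04321° = -0.00178°.
1° along a meridian = πR/180 = 111125 m.
ΔN = Δφ × 111125 = -396.7 m; ΔE = Δλ × 111125 × cos(-43.01734°) = -0.00178 × 111125 × 0.731147 = -144.6 m.
Distance = √(ΔE² + ΔN²) = √((-144.6)² + (-396.7)²) = 422.3 m.

422 m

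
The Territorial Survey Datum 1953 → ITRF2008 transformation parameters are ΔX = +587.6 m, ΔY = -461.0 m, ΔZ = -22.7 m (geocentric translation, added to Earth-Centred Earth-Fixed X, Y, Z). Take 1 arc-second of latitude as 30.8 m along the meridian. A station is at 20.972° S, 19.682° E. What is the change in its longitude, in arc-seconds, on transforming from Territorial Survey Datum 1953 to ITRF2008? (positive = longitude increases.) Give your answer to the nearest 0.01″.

Δλ = -21.97″

sin φ = -0.357912, cos φ = 0.933755, sin λ = 0.336799, cos λ = 0.941576.
East component: ΔE = −sin λ·ΔX + cos λ·ΔY = −(0.336799)(587.6) + (0.941576)(-461.0) = -631.97 m.
1° of latitude spans 3600 × 30.80 = 110880 m; at latitude φ, 1° of longitude spans that × cos φ = 103534.8 m, so Δλ = -631.97 / 103534.8 × 3600 = -21.974″.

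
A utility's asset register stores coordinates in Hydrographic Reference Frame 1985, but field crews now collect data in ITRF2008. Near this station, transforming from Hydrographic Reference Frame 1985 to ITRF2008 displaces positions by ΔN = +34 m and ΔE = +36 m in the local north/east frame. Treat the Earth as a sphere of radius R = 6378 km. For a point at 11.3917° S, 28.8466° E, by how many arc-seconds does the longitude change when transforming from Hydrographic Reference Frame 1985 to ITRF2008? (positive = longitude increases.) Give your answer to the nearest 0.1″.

At latitude -11.3917°, cos φ = 0.980300.
One radian of longitude at latitude φ spans R cos φ, so Δλ = ΔE / (R cos φ) = 36.0 / (6378000 × 0.980300) = 5.7578e-06 rad = 1.188″.

Δλ = 1.2″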